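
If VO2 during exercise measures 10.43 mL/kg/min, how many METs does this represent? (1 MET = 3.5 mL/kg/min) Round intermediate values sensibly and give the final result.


METs = VO2 / 3.5 = 10.43 / 3.5 = 2.98

2.98 METs


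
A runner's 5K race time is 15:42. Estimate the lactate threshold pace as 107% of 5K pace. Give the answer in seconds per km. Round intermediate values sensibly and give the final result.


Total race time = 15*60 + 42 = 942 seconds
5K pace = 942 / 5 = 188.4 sec/km
LT pace = 188.4 * 1.07 = 201.59 sec/km

201.59 s/km


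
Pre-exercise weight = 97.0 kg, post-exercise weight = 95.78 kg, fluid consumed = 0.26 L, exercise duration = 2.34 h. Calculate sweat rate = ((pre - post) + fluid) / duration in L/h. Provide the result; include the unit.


Weight loss = 97.0 - 95.78 = 1.22 kg (approx L)
Total sweat = 1.22 + 0.26 = 1.48 L
Sweat rate = 1.48 / 2.34 = 0.632 L/h

0.632 L/h


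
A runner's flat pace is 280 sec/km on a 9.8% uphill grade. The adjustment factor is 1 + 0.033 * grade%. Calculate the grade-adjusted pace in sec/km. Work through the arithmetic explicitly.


Factor = 1 + 0.033 * 9.8 = 1.3234
Adjusted pace = 280 * 1.3234
= 370.55 sec/km

370.55 s/km


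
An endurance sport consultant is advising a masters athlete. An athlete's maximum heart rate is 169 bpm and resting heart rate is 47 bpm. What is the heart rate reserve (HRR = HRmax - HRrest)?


HRR = HRmax - HRrest
= 169 - 47
= 122 bpm

122 bpm


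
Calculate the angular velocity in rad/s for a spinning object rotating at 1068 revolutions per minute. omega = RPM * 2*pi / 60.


omega = RPM * 2*pi / 60
= 1068 * 6.28318531 / 60
= 111.841 rad/s

111.841 rad/s


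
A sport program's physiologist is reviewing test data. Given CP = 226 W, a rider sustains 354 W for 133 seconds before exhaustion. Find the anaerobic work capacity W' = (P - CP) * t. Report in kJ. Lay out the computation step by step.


Excess power = 354 - 226 = 128 W
Work above CP = 128 * 133 = 17024 J
W' = 17.024 kJ

17.024 kJ


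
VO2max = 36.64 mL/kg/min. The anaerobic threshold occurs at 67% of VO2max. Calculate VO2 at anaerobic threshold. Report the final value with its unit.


AT fraction = 67 / 100 = 0.67
AT VO2 = 36.64 * 0.67
= 24.55 mL/kg/min

24.55 mL/kg/min


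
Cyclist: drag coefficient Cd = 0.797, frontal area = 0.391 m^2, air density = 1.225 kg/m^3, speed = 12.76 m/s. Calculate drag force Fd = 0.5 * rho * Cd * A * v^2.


v^2 = 12.76^2 = 162.8176
Fd = 0.5 * 1.225 * 0.797 * 0.391 * 162.8176
= 31.077 N

31.077 N


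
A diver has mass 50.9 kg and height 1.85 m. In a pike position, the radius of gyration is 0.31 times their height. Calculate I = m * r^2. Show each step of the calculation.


r = 0.31 * 1.85 = 0.5735 m
I = m * r^2 = 50.9 * 0.328902 = 16.741 kg*m^2

16.741 kg*m^2


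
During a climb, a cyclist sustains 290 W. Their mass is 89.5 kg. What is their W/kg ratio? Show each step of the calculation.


Power-to-weight = 290 W / 89.5 kg
= 3.24 W/kg

3.24 W/kg


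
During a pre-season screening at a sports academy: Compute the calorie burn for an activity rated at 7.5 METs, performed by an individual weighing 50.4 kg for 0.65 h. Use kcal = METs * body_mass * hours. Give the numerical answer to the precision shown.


Product of METs and mass = 7.5 * 50.4 = 378.0
Total kcal = 378.0 * 0.65 = 245.7 kcal

245.7 kcal


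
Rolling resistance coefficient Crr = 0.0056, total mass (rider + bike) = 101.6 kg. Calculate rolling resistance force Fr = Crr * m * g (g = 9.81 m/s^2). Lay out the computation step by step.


Fr = Crr * m * g
= 0.0056 * 101.6 * 9.81
= 5.581 N

5.581 N


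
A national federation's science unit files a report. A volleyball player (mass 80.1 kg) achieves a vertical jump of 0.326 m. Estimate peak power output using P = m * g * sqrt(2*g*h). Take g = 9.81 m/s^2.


2 * g * h = 2 * 9.81 * 0.326 = 6.39612
sqrt(6.39612) = 2.529055 m/s
P = 80.1 * 9.81 * 2.529055 = 1987.28 W

1987.28 W


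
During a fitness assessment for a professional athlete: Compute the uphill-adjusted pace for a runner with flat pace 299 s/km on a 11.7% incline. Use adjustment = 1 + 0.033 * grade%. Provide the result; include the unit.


Adjustment factor = 1 + 0.033 * 11.7 = 1.3861
Grade-adjusted pace = 299 * 1.3861 = 414.44 s/km

414.44 s/km


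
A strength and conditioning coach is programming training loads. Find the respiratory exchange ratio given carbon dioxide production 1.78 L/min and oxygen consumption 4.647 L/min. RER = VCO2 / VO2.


VCO2 = 1.78 L/min
VO2 = 4.647 L/min
RER = 1.78 / 4.647 = 0.383

0.383


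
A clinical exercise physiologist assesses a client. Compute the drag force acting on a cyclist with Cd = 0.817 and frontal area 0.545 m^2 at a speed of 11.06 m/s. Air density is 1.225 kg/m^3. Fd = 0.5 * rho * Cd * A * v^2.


Step 1: v^2 = 122.3236
Step 2: Fd = 0.5 * 1.225 * 0.817 * 0.545 * 122.3236
= 33.361 N

33.361 N


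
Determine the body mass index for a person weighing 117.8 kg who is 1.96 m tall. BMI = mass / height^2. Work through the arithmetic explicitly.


BMI = mass / height^2
= 117.8 / 1.96^2
= 117.8 / 3.8416
= 30.66 kg/m^2

30.66 kg/m^2


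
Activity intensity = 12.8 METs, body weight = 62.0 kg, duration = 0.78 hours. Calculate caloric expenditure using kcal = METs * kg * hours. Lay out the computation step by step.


kcal = 12.8 * 62.0 * 0.78
= 793.6 * 0.78
= 619.01 kcal

619.01 kcal


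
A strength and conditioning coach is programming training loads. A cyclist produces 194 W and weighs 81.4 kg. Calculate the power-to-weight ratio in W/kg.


P/W = power / mass
= 194 / 81.4
= 2.383 W/kg

2.383 W/kg


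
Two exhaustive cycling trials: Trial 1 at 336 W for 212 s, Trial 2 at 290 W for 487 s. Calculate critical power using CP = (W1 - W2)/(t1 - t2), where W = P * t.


W1 = 336 * 212 = 71232 J
W2 = 290 * 487 = 141230 J
CP = (71232 - 141230) / (212 - 487)
= -69998 / -275
= 254.54 W

254.54 W


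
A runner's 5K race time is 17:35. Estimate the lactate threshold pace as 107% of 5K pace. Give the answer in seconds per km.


Total race time = 17*60 + 35 = 1055 seconds
5K pace = 1055 / 5 = 211.0 sec/km
LT pace = 211.0 * 1.07 = 225.77 sec/km

225.77 s/km


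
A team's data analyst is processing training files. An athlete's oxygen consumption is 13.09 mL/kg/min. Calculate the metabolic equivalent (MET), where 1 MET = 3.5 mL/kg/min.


MET = VO2 / 3.5
= 13.09 / 3.5
= 3.74 METs

3.74 METs


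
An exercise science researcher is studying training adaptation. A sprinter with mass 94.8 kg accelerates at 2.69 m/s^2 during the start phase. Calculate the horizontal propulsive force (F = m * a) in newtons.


F = m * a
= 94.8 * 2.69
= 255.01 N

255.01 N


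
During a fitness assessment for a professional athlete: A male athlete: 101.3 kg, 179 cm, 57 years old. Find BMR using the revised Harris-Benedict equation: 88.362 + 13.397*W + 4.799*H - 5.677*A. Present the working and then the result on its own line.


Intercept = 88.362
Weight contribution = 13.397 * 101.3 = 1357.1161
Height contribution = 4.799 * 179 = 859.021
Age contribution = 5.677 * 57 = 323.589
BMR = 88.362 + 1357.1161 + 859.021 - 323.589
= 1980.91 kcal/day

1980.91 kcal/day


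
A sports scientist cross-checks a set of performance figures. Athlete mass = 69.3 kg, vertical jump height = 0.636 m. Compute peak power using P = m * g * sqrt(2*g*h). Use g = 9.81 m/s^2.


sqrt(2 * 9.81 * 0.636) = sqrt(12.47832) = 3.532467 m/s
P = 69.3 * 9.81 * 3.532467
= 2401.49 W

2401.49 W


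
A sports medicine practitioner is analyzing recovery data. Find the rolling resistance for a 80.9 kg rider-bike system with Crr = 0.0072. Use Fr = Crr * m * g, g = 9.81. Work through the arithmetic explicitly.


m * g = 80.9 * 9.81 = 793.629 N
Fr = 0.0072 * 793.629 = 5.714 N

5.714 N


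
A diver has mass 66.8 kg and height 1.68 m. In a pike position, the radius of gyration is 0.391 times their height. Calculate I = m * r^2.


r = 0.391 * 1.68 = 0.65688 m
I = m * r^2 = 66.8 * 0.431491 = 28.824 kg*m^2

28.824 kg*m^2


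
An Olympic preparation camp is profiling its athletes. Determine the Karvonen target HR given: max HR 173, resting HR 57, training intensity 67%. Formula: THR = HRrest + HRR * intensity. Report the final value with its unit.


HRR = HRmax - HRrest = 173 - 57 = 116
THR = 57 + 116 * 0.67
= 134.72 bpm

134.72 bpm


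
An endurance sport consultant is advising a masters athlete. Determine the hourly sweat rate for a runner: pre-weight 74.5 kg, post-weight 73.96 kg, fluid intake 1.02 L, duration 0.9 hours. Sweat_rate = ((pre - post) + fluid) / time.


Mass lost = 74.5 - 73.96 = 0.54 kg
Add fluid consumed: 0.54 + 1.02 = 1.56 L total sweat
Sweat rate = 1.56 / 0.9 = 1.733 L/h

1.733 L/h


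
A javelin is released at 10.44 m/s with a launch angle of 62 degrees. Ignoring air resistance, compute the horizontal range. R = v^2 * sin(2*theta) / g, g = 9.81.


Launch speed squared = 108.9936
sin(2 * 62 deg) = 0.829038
Range = 108.9936 * 0.829038 / 9.81
= 9.211 m

9.211 m


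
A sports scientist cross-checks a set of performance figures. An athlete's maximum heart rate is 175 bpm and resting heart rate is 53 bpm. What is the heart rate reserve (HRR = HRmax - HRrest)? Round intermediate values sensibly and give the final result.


HRR = HRmax - HRrest
= 175 - 53
= 122 bpm

122 bpm


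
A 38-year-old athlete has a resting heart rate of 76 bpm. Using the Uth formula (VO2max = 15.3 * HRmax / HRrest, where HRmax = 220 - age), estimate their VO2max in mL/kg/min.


HRmax = 220 - 38 = 182 bpm
Ratio = HRmax / HRrest = 182 / 76 = 2.3947
VO2max = 15.3 * 2.3947 = 36.64 mL/kg/min

36.64 mL/kg/min


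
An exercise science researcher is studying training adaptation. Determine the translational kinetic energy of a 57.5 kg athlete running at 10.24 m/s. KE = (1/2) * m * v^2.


KE = 0.5 * m * v^2
= 0.5 * 57.5 * 10.24^2
= 0.5 * 57.5 * 104.8576
= 3014.66 J

3014.66 J


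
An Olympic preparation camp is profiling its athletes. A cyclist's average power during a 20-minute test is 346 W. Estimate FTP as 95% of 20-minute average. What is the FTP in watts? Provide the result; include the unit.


FTP = 20-min power * 0.95
= 346 * 0.95
= 328.7 W

328.7 W


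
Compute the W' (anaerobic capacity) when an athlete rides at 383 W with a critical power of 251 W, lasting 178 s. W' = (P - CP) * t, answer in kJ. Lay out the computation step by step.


Above-CP power = 132 W
Duration = 178 s
W' = 132 * 178 = 23496 J
Convert: 23496 / 1000 = 23.496 kJ

23.496 kJ


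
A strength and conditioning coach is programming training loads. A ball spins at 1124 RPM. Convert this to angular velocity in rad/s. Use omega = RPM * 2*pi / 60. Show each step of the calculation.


omega = 1124 * 2 * pi / 60
= 1124 * 6.28318531 / 60
= 7062.3 / 60
= 117.705 rad/s

117.705 rad/s


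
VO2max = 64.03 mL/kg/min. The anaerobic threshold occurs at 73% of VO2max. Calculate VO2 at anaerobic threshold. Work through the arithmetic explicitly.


AT fraction = 73 / 100 = 0.73
AT VO2 = 64.03 * 0.73
= 46.74 mL/kg/min

46.74 mL/kg/min


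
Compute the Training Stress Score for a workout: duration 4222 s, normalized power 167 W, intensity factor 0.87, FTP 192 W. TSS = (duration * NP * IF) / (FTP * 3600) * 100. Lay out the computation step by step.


Product = 4222 * 167 * 0.87 = 613414.38
Base = 192 * 3600 = 691200
TSS = 613414.38 / 691200 * 100 = 88.75

88.75 TSS


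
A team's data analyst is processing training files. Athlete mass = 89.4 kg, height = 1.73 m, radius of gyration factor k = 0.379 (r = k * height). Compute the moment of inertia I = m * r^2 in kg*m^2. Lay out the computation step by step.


r = k * height = 0.379 * 1.73 = 0.65567 m
r^2 = 0.65567^2 = 0.429903
I = 89.4 * 0.429903 = 38.433 kg*m^2

38.433 kg*m^2


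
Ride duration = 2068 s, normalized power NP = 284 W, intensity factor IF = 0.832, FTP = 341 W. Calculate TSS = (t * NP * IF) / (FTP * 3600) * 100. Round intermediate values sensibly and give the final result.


Numerator = 2068 * 284 * 0.832 = 488643.584
Denominator = 341 * 3600 = 1227600
TSS = 488643.584 / 1227600 * 100
= 39.8

39.8 TSS


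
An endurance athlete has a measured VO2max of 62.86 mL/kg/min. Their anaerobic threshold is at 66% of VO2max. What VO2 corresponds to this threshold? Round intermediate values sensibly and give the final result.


Anaerobic threshold VO2 = VO2max * 66%
= 62.86 * 0.66
= 41.49 mL/kg/min

41.49 mL/kg/min


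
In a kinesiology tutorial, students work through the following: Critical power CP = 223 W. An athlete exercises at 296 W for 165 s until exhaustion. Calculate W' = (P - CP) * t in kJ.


P - CP = 296 - 223 = 73 W
W' = 73 * 165 = 12045 J
= 12045 / 1000 = 12.045 kJ

12.045 kJ


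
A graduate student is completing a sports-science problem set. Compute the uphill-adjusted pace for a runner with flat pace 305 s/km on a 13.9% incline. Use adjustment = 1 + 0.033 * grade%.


Adjustment factor = 1 + 0.033 * 13.9 = 1.4587
Grade-adjusted pace = 305 * 1.4587 = 444.9 s/km

444.9 s/km


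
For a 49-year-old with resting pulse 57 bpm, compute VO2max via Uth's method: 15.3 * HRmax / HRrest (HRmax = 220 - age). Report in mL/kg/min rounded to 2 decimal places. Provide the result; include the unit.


Step 1: HRmax = 220 - 49 = 171 bpm
Step 2: Ratio = 171 / 57 = 3.0
Step 3: VO2max = 15.3 * 3.0 = 45.9 mL/kg/min

45.9 mL/kg/min


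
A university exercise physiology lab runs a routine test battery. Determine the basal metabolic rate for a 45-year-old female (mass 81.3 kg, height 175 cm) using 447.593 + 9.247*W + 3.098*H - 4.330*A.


BMR = 447.593 + 9.247*81.3 + 3.098*175 - 4.330*45
= 1546.67 kcal/day

1546.67 kcal/day


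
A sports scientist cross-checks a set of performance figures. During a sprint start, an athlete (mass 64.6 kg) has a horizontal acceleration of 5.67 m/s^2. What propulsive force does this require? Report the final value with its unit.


Propulsive force = mass * acceleration
= 64.6 kg * 5.67 m/s^2
= 366.28 N

366.28 N


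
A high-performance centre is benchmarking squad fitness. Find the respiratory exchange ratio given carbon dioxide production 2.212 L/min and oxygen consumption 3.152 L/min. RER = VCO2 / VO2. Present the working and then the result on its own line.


VCO2 = 2.212 L/min
VO2 = 3.152 L/min
RER = 2.212 / 3.152 = 0.7018

0.7018


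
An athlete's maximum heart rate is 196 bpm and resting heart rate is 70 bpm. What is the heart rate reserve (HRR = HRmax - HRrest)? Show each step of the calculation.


HRR = HRmax - HRrest
= 196 - 70
= 126 bpm

126 bpm


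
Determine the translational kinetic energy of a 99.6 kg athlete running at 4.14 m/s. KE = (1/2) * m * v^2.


KE = 0.5 * m * v^2
= 0.5 * 99.6 * 4.14^2
= 0.5 * 99.6 * 17.1396
= 853.55 J

853.55 J


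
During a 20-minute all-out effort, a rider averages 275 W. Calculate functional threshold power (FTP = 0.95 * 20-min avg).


FTP = 0.95 * 275
= 261.25 W

261.25 W


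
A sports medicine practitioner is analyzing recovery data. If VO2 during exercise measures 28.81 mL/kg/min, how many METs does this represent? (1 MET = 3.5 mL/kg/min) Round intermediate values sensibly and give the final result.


METs = VO2 / 3.5 = 28.81 / 3.5 = 8.23

8.23 METs


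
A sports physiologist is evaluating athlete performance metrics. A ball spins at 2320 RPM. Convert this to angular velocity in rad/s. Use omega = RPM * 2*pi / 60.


omega = 2320 * 2 * pi / 60
= 2320 * 6.28318531 / 60
= 14576.99 / 60
= 242.95 rad/s

242.95 rad/s


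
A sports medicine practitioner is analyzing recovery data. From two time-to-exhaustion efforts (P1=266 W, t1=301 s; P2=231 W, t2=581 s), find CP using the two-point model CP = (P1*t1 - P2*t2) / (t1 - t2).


Work in trial 1 = 80066 J
Work in trial 2 = 134211 J
Delta work = -54145 J
Delta time = -280 s
CP = -54145 / -280 = 193.38 W

193.38 W


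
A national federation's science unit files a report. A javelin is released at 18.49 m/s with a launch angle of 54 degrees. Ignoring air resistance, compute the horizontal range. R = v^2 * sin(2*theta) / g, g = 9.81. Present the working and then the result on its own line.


Launch speed squared = 341.8801
sin(2 * 54 deg) = 0.951057
Range = 341.8801 * 0.951057 / 9.81
= 33.144 m

33.144 m


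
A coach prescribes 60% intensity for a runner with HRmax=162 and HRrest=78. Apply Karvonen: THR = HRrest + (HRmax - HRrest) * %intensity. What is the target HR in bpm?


Heart rate reserve = 162 - 78 = 84
Intensity fraction = 60 / 100 = 0.6
THR = 78 + 84 * 0.6 = 128.4 bpm

128.4 bpm


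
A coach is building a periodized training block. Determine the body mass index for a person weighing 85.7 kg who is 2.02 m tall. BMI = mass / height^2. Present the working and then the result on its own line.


BMI = mass / height^2
= 85.7 / 2.02^2
= 85.7 / 4.0804
= 21.0 kg/m^2

21.0 kg/m^2


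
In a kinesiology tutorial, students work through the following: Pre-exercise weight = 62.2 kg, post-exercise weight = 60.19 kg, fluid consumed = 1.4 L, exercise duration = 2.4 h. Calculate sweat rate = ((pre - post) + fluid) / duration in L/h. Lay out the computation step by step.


Weight loss = 62.2 - 60.19 = 2.01 kg (approx L)
Total sweat = 2.01 + 1.4 = 3.41 L
Sweat rate = 3.41 / 2.4 = 1.421 L/h

1.421 L/h


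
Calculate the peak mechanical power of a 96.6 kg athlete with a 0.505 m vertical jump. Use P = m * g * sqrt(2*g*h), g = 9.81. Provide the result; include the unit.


First, sqrt(2gh) = sqrt(2 * 9.81 * 0.505)
= sqrt(9.9081) = 3.147713 m/s
Power = 96.6 * 9.81 * 3.147713 = 2982.92 W

2982.92 W


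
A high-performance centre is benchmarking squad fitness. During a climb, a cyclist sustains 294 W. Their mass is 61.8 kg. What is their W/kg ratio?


Power-to-weight = 294 W / 61.8 kg
= 4.757 W/kg

4.757 W/kg


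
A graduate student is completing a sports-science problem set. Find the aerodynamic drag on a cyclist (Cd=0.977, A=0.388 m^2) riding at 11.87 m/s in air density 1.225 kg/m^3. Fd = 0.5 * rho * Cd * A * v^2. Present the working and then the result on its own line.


Fd = 0.5 * 1.225 * 0.977 * 0.388 * 11.87^2
= 0.5 * 1.225 * 0.977 * 0.388 * 140.8969
= 32.714 N

32.714 N


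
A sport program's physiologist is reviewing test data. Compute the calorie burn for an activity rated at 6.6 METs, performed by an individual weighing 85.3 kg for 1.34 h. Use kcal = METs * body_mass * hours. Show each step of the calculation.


Product of METs and mass = 6.6 * 85.3 = 562.98
Total kcal = 562.98 * 1.34 = 754.39 kcal

754.39 kcal


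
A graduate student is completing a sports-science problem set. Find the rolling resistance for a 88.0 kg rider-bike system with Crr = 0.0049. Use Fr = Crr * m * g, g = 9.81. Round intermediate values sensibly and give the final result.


m * g = 88.0 * 9.81 = 863.28 N
Fr = 0.0049 * 863.28 = 4.23 N

4.23 N


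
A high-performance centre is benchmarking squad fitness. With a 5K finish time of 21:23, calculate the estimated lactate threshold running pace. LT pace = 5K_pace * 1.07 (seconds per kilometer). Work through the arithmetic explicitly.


Race duration = 1283 s for 5 km
Average pace = 1283 / 5 = 256.6 s/km
LT pace = 256.6 * 1.07
= 274.56 s/km

274.56 s/km


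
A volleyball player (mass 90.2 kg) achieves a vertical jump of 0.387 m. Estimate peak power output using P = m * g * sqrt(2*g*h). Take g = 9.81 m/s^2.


2 * g * h = 2 * 9.81 * 0.387 = 7.59294
sqrt(7.59294) = 2.755529 m/s
P = 90.2 * 9.81 * 2.755529 = 2438.26 W

2438.26 W


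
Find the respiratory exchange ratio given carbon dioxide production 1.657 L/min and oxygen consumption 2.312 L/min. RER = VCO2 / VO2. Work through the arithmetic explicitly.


VCO2 = 1.657 L/min
VO2 = 2.312 L/min
RER = 1.657 / 2.312 = 0.7167

0.7167


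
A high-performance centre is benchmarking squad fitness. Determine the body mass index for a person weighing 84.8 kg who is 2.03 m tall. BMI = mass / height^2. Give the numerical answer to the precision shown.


BMI = mass / height^2
= 84.8 / 2.03^2
= 84.8 / 4.1209
= 20.58 kg/m^2

20.58 kg/m^2


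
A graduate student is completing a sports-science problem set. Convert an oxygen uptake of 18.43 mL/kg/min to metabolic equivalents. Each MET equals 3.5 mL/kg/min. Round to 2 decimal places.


One MET = 3.5 mL/kg/min
Number of METs = 18.43 / 3.5
= 5.27 METs

5.27 METs


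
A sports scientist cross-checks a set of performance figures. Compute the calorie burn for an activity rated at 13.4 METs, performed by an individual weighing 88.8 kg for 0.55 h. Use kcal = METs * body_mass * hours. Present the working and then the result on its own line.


Product of METs and mass = 13.4 * 88.8 = 1189.92
Total kcal = 1189.92 * 0.55 = 654.46 kcal

654.46 kcal


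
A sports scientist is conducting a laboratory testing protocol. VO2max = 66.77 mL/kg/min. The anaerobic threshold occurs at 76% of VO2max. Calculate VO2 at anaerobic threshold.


AT fraction = 76 / 100 = 0.76
AT VO2 = 66.77 * 0.76
= 50.75 mL/kg/min

50.75 mL/kg/min


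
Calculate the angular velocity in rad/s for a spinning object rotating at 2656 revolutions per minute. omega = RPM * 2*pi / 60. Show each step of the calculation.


omega = RPM * 2*pi / 60
= 2656 * 6.28318531 / 60
= 278.136 rad/s

278.136 rad/s


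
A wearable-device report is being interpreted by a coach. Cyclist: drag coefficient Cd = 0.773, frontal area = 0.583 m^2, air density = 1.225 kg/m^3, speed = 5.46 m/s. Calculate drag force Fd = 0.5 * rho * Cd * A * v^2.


v^2 = 5.46^2 = 29.8116
Fd = 0.5 * 1.225 * 0.773 * 0.583 * 29.8116
= 8.229 N

8.229 N


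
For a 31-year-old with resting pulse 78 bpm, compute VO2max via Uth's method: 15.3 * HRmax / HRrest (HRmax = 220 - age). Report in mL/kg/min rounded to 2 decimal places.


Step 1: HRmax = 220 - 31 = 189 bpm
Step 2: Ratio = 189 / 78 = 2.4231
Step 3: VO2max = 15.3 * 2.4231 = 37.07 mL/kg/min

37.07 mL/kg/min


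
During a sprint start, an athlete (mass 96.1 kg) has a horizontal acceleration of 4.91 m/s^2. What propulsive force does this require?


Propulsive force = mass * acceleration
= 96.1 kg * 4.91 m/s^2
= 471.85 N

471.85 N


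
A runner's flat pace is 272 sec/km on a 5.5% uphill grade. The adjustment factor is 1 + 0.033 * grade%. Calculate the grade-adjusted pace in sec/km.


Factor = 1 + 0.033 * 5.5 = 1.1815
Adjusted pace = 272 * 1.1815
= 321.37 sec/km

321.37 s/km


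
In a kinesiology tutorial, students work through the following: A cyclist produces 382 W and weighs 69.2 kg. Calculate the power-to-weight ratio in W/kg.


P/W = power / mass
= 382 / 69.2
= 5.52 W/kg

5.52 W/kg


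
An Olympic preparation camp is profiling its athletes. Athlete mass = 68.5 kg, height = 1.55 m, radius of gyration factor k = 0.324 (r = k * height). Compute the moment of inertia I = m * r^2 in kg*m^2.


r = k * height = 0.324 * 1.55 = 0.5022 m
r^2 = 0.5022^2 = 0.252205
I = 68.5 * 0.252205 = 17.276 kg*m^2

17.276 kg*m^2


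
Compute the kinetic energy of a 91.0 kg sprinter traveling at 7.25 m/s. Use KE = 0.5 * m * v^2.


Velocity squared = 52.5625
KE = 0.5 * 91.0 * 52.5625 = 2391.59 J

2391.59 J


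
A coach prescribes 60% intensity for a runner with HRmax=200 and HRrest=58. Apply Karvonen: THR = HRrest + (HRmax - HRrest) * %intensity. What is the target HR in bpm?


Heart rate reserve = 200 - 58 = 142
Intensity fraction = 60 / 100 = 0.6
THR = 58 + 142 * 0.6 = 143.2 bpm

143.2 bpm


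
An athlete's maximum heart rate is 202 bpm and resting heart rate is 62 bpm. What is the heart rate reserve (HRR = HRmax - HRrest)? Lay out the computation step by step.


HRR = HRmax - HRrest
= 202 - 62
= 140 bpm

140 bpm


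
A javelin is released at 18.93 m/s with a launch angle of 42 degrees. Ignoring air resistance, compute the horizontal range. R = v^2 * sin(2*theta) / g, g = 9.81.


Launch speed squared = 358.3449
sin(2 * 42 deg) = 0.994522
Range = 358.3449 * 0.994522 / 9.81
= 36.328 m

36.328 m


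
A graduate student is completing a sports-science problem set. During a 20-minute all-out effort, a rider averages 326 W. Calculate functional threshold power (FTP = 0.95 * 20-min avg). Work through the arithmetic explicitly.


FTP = 0.95 * 326
= 309.7 W

309.7 W


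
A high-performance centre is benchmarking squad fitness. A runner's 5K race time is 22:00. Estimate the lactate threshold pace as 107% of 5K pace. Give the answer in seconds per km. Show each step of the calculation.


Total race time = 22*60 + 0 = 1320 seconds
5K pace = 1320 / 5 = 264.0 sec/km
LT pace = 264.0 * 1.07 = 282.48 sec/km

282.48 s/km


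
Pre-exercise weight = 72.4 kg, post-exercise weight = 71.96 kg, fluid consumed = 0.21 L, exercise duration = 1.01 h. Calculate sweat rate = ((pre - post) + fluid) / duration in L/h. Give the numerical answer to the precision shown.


Weight loss = 72.4 - 71.96 = 0.44 kg (approx L)
Total sweat = 0.44 + 0.21 = 0.65 L
Sweat rate = 0.65 / 1.01 = 0.644 L/h

0.644 L/h


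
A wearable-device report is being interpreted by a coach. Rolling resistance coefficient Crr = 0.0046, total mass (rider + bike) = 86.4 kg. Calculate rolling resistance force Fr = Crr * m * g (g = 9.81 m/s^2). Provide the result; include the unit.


Fr = Crr * m * g
= 0.0046 * 86.4 * 9.81
= 3.899 N

3.899 N


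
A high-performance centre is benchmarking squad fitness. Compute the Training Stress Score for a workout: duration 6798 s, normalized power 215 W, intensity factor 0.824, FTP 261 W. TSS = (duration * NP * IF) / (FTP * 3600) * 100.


Product = 6798 * 215 * 0.824 = 1204333.68
Base = 261 * 3600 = 939600
TSS = 1204333.68 / 939600 * 100 = 128.18

128.18 TSS


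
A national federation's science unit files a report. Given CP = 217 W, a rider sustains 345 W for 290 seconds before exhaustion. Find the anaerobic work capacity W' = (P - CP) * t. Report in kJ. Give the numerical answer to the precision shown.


Excess power = 345 - 217 = 128 W
Work above CP = 128 * 290 = 37120 J
W' = 37.12 kJ

37.12 kJ


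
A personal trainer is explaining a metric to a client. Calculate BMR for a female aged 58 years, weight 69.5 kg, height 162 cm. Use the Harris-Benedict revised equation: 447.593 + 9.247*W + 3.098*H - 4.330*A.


Substituting values:
W term = 9.247 * 69.5 = 642.6665
H term = 3.098 * 162 = 501.876
A term = 4.330 * 58 = 251.14
BMR = 1341.0 kcal/day

1341.0 kcal/day


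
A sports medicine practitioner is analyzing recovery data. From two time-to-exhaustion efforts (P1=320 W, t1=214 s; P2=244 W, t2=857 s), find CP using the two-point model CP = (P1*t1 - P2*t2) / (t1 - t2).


Work in trial 1 = 68480 J
Work in trial 2 = 209108 J
Delta work = -140628 J
Delta time = -643 s
CP = -140628 / -643 = 218.71 W

218.71 W


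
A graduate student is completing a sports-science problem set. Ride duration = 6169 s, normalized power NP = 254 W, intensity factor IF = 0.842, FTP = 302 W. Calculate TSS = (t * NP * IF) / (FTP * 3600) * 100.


Numerator = 6169 * 254 * 0.842 = 1319351.692
Denominator = 302 * 3600 = 1087200
TSS = 1319351.692 / 1087200 * 100
= 121.35

121.35 TSS


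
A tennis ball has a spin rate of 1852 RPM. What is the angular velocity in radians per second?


Convert RPM to rad/s: multiply by 2*pi and divide by 60
omega = 1852 * 2 * pi / 60
= 193.941 rad/s

193.941 rad/s


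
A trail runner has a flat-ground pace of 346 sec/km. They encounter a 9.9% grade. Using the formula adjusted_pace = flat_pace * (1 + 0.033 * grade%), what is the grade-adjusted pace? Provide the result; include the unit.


Grade factor = 1 + 0.033 * 9.9 = 1.3267
Adjusted = 346 * 1.3267 = 459.04 sec/km

459.04 s/km


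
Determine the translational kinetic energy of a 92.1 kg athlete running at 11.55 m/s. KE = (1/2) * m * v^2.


KE = 0.5 * m * v^2
= 0.5 * 92.1 * 11.55^2
= 0.5 * 92.1 * 133.4025
= 6143.19 J

6143.19 J


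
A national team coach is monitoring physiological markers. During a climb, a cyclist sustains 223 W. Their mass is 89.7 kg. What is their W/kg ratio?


Power-to-weight = 223 W / 89.7 kg
= 2.486 W/kg

2.486 W/kg


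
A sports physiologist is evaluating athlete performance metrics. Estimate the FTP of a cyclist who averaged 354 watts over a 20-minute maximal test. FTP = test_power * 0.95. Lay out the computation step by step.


FTP = 354 * 0.95 = 336.3 W

336.3 W


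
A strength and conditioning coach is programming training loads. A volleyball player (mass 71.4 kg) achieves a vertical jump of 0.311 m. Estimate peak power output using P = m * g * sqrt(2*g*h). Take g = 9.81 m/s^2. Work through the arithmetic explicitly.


2 * g * h = 2 * 9.81 * 0.311 = 6.10182
sqrt(6.10182) = 2.470186 m/s
P = 71.4 * 9.81 * 2.470186 = 1730.2 W

1730.2 W


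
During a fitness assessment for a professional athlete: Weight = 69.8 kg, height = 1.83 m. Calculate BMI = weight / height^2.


height^2 = 1.83^2 = 3.3489
BMI = 69.8 / 3.3489 = 20.84 kg/m^2

20.84 kg/m^2


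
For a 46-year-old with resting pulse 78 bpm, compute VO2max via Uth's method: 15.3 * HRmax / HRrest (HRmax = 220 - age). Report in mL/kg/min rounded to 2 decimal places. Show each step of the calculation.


Step 1: HRmax = 220 - 46 = 174 bpm
Step 2: Ratio = 174 / 78 = 2.2308
Step 3: VO2max = 15.3 * 2.2308 = 34.13 mL/kg/min

34.13 mL/kg/min


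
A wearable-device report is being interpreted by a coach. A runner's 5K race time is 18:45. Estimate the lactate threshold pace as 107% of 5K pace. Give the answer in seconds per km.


Total race time = 18*60 + 45 = 1125 seconds
5K pace = 1125 / 5 = 225.0 sec/km
LT pace = 225.0 * 1.07 = 240.75 sec/km

240.75 s/km


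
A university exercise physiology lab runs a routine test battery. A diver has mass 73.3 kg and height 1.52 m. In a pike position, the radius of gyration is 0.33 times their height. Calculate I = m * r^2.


r = 0.33 * 1.52 = 0.5016 m
I = m * r^2 = 73.3 * 0.251603 = 18.442 kg*m^2

18.442 kg*m^2


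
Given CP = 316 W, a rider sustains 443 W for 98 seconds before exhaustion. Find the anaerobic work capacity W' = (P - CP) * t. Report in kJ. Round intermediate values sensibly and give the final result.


Excess power = 443 - 316 = 127 W
Work above CP = 127 * 98 = 12446 J
W' = 12.446 kJ

12.446 kJ


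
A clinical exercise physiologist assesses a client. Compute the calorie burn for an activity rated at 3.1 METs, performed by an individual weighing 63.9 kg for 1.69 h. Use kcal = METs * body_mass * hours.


Product of METs and mass = 3.1 * 63.9 = 198.09
Total kcal = 198.09 * 1.69 = 334.77 kcal

334.77 kcal


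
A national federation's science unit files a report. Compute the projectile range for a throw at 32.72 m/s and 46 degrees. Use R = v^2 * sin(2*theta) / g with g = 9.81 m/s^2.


Two times the angle = 92 degrees
sin(92) = 0.999391
R = 1070.5984 * 0.999391 / 9.81 = 109.067 m

109.067 m


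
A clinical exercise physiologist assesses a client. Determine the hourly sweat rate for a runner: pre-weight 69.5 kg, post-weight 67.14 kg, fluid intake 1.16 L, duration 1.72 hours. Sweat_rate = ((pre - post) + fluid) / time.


Mass lost = 69.5 - 67.14 = 2.36 kg
Add fluid consumed: 2.36 + 1.16 = 3.52 L total sweat
Sweat rate = 3.52 / 1.72 = 2.047 L/h

2.047 L/h


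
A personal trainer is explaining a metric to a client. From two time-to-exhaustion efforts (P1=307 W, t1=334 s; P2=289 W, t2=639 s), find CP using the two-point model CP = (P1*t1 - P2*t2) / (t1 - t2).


Work in trial 1 = 102538 J
Work in trial 2 = 184671 J
Delta work = -82133 J
Delta time = -305 s
CP = -82133 / -305 = 269.29 W

269.29 W


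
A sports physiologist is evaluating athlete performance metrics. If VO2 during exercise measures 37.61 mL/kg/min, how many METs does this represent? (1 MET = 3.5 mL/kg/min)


METs = VO2 / 3.5 = 37.61 / 3.5 = 10.75

10.75 METs


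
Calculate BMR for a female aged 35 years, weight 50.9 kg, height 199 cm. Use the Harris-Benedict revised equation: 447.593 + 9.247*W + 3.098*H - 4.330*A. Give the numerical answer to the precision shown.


Substituting values:
W term = 9.247 * 50.9 = 470.6723
H term = 3.098 * 199 = 616.502
A term = 4.330 * 35 = 151.55
BMR = 1383.22 kcal/day

1383.22 kcal/day


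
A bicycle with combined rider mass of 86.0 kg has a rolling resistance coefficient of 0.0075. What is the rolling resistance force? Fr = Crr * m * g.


Fr = 0.0075 * 86.0 * 9.81
= 0.645 * 9.81
= 6.327 N

6.327 N


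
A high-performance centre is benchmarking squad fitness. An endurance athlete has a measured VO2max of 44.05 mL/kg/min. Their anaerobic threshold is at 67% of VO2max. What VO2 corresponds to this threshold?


Anaerobic threshold VO2 = VO2max * 67%
= 44.05 * 0.67
= 29.51 mL/kg/min

29.51 mL/kg/min


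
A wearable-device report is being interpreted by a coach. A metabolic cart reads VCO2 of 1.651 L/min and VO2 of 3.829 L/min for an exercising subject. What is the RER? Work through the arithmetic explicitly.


RER = VCO2 / VO2 = 1.651 / 3.829 = 0.4312

0.4312


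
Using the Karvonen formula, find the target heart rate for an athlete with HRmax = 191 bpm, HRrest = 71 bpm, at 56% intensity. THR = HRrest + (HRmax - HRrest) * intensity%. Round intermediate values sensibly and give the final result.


HRR = 191 - 71 = 120
THR = 71 + 120 * 0.56
= 71 + 67.2
= 138.2 bpm

138.2 bpm


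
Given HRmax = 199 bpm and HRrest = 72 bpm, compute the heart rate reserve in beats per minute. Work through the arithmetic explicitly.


Heart rate reserve = maximum HR minus resting HR
HRR = 199 - 72 = 127 bpm

127 bpm


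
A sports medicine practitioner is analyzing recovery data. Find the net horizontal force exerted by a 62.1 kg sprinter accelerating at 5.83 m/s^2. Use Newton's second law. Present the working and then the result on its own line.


Newton's second law: F = m * a
F = 62.1 * 5.83 = 362.04 N

362.04 N


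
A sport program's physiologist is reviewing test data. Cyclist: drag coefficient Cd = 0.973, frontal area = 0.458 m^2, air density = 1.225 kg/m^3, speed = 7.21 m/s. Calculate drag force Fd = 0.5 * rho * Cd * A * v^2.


v^2 = 7.21^2 = 51.9841
Fd = 0.5 * 1.225 * 0.973 * 0.458 * 51.9841
= 14.189 N

14.189 N


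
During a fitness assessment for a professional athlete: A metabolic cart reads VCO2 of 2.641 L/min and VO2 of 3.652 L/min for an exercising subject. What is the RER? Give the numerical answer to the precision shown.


RER = VCO2 / VO2 = 2.641 / 3.652 = 0.7232

0.7232


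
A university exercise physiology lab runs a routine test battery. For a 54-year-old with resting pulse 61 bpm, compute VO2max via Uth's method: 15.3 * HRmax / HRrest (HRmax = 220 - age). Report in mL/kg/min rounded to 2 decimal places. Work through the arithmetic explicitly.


Step 1: HRmax = 220 - 54 = 166 bpm
Step 2: Ratio = 166 / 61 = 2.7213
Step 3: VO2max = 15.3 * 2.7213 = 41.64 mL/kg/min

41.64 mL/kg/min


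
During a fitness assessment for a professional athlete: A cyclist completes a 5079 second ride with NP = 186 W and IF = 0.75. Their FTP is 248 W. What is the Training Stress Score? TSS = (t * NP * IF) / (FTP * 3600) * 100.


t * NP * IF = 5079 * 186 * 0.75 = 708520.5
FTP * 3600 = 892800
TSS = (708520.5 / 892800) * 100 = 79.36

79.36 TSS


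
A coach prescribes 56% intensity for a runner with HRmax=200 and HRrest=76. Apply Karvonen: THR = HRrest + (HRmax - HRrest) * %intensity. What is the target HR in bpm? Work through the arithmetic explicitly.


Heart rate reserve = 200 - 76 = 124
Intensity fraction = 56 / 100 = 0.56
THR = 76 + 124 * 0.56 = 145.44 bpm

145.44 bpm


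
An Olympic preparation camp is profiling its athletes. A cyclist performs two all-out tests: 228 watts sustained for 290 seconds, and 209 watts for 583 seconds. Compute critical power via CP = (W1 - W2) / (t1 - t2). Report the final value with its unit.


W1 = P1 * t1 = 228 * 290 = 66120 J
W2 = P2 * t2 = 209 * 583 = 121847 J
CP = (66120 - 121847) / (290 - 583)
= 190.19 W

190.19 W


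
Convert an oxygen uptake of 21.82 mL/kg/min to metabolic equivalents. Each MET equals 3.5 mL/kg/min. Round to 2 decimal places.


One MET = 3.5 mL/kg/min
Number of METs = 21.82 / 3.5
= 6.23 METs

6.23 METs


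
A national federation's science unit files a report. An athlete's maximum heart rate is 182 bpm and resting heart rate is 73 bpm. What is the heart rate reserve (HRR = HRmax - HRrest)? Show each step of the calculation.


HRR = HRmax - HRrest
= 182 - 73
= 109 bpm

109 bpm


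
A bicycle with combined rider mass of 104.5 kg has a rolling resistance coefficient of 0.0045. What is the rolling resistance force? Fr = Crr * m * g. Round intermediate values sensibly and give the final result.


Fr = 0.0045 * 104.5 * 9.81
= 0.47025 * 9.81
= 4.613 N

4.613 N


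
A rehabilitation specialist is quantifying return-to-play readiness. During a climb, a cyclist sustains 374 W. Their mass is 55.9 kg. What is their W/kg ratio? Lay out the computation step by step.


Power-to-weight = 374 W / 55.9 kg
= 6.691 W/kg

6.691 W/kg


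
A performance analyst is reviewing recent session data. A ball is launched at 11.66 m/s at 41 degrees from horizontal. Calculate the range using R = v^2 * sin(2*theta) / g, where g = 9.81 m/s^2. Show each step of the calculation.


sin(2 * 41) = sin(82) = 0.990268
v^2 = 11.66^2 = 135.9556
R = 135.9556 * 0.990268 / 9.81
= 13.724 m

13.724 m


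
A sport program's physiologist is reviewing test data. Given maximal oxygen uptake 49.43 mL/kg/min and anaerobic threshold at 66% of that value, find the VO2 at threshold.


Percentage as decimal = 0.66
VO2 at AT = 49.43 * 0.66 = 32.62 mL/kg/min

32.62 mL/kg/min


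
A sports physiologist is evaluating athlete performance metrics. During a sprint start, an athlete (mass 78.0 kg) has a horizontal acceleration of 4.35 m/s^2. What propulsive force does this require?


Propulsive force = mass * acceleration
= 78.0 kg * 4.35 m/s^2
= 339.3 N

339.3 N


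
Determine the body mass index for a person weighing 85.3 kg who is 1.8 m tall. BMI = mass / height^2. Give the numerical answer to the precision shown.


BMI = mass / height^2
= 85.3 / 1.8^2
= 85.3 / 3.24
= 26.33 kg/m^2

26.33 kg/m^2


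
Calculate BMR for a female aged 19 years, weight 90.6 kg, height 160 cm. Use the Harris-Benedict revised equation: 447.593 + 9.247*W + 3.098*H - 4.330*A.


Substituting values:
W term = 9.247 * 90.6 = 837.7782
H term = 3.098 * 160 = 495.68
A term = 4.330 * 19 = 82.27
BMR = 1698.78 kcal/day

1698.78 kcal/day


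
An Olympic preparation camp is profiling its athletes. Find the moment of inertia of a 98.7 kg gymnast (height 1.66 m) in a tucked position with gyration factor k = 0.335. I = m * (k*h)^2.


Radius of gyration = 0.335 * 1.66 = 0.5561 m
I = 98.7 * 0.5561^2
= 98.7 * 0.309247
= 30.523 kg*m^2

30.523 kg*m^2


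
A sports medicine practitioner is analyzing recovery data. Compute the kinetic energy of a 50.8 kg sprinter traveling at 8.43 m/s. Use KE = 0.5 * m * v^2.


Velocity squared = 71.0649
KE = 0.5 * 50.8 * 71.0649 = 1805.05 J

1805.05 J


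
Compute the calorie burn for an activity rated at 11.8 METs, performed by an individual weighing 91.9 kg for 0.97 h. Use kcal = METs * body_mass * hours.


Product of METs and mass = 11.8 * 91.9 = 1084.42
Total kcal = 1084.42 * 0.97 = 1051.89 kcal

1051.89 kcal


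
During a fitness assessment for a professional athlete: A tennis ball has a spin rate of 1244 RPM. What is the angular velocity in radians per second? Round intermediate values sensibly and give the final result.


Convert RPM to rad/s: multiply by 2*pi and divide by 60
omega = 1244 * 2 * pi / 60
= 130.271 rad/s

130.271 rad/s


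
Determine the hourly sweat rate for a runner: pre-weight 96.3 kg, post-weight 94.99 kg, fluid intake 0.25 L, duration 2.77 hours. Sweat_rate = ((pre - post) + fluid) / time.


Mass lost = 96.3 - 94.99 = 1.31 kg
Add fluid consumed: 1.31 + 0.25 = 1.56 L total sweat
Sweat rate = 1.56 / 2.77 = 0.563 L/h

0.563 L/h
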